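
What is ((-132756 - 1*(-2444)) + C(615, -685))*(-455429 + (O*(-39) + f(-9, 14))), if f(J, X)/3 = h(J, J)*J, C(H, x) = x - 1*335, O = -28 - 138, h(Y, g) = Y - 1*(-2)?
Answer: 58937336312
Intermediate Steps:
h(Y, g) = 2 + Y (h(Y, g) = Y + 2 = 2 + Y)
O = -166
C(H, x) = -335 + x (C(H, x) = x - 335 = -335 + x)
f(J, X) = 3*J*(2 + J) (f(J, X) = 3*((2 + J)*J) = 3*(J*(2 + J)) = 3*J*(2 + J))
((-132756 - 1*(-2444)) + C(615, -685))*(-455429 + (O*(-39) + f(-9, 14))) = ((-132756 - 1*(-2444)) + (-335 - 685))*(-455429 + (-166*(-39) + 3*(-9)*(2 - 9))) = ((-132756 + 2444) - 1020)*(-455429 + (6474 + 3*(-9)*(-7))) = (-130312 - 1020)*(-455429 + (6474 + 189)) = -131332*(-455429 + 6663) = -131332*(-448766) = 58937336312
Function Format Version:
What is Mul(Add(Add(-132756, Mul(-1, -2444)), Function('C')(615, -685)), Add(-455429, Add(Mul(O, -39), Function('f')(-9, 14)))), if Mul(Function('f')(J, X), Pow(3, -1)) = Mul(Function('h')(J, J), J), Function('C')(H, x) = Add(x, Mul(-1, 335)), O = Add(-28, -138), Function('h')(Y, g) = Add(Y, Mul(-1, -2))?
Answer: 58937336312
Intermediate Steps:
Function('h')(Y, g) = Add(2, Y) (Function('h')(Y, g) = Add(Y, 2) = Add(2, Y))
O = -166
Function('C')(H, x) = Add(-335, x) (Function('C')(H, x) = Add(x, -335) = Add(-335, x))
Function('f')(J, X) = Mul(3, J, Add(2, J)) (Function('f')(J, X) = Mul(3, Mul(Add(2, J), J)) = Mul(3, Mul(J, Add(2, J))) = Mul(3, J, Add(2, J)))
Mul(Add(Add(-132756, Mul(-1, -2444)), Function('C')(615, -685)), Add(-455429, Add(Mul(O, -39), Function('f')(-9, 14)))) = Mul(Add(Add(-132756, Mul(-1, -2444)), Add(-335, -685)), Add(-455429, Add(Mul(-166, -39), Mul(3, -9, Add(2, -9))))) = Mul(Add(Add(-132756, 2444), -1020), Add(-455429, Add(6474, Mul(3, -9, -7)))) = Mul(Add(-130312, -1020), Add(-455429, Add(6474, 189))) = Mul(-131332, Add(-455429, 6663)) = Mul(-131332, -448766) = 58937336312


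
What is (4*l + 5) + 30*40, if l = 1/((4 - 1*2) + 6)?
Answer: 2411/2 ≈ 1205.5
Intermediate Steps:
l = ⅛ (l = 1/((4 - 2) + 6) = 1/(2 + 6) = 1/8 = ⅛ ≈ 0.12500)
(4*l + 5) + 30*40 = (4*(⅛) + 5) + 30*40 = (½ + 5) + 1200 = 11/2 + 1200 = 2411/2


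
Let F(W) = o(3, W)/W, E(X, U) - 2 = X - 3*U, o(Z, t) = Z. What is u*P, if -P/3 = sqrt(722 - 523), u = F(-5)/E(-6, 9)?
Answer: -9*sqrt(199)/155 ≈ -0.81910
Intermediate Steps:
E(X, U) = 2 + X - 3*U (E(X, U) = 2 + (X - 3*U) = 2 + X - 3*U)
F(W) = 3/W
u = 3/155 (u = (3/(-5))/(2 - 6 - 3*9) = (3*(-1/5))/(2 - 6 - 27) = -3/5/(-31) = -3/5*(-1/31) = 3/155 ≈ 0.019355)
P = -3*sqrt(199) (P = -3*sqrt(722 - 523) = -3*sqrt(199) ≈ -42.320)
u*P = 3*(-3*sqrt(199))/155 = -9*sqrt(199)/155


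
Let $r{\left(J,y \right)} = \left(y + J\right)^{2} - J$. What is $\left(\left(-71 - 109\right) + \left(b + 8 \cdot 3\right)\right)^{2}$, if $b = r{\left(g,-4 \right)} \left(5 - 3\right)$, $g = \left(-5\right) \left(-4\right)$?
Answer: $99856$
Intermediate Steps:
$g = 20$
$r{\left(J,y \right)} = \left(J + y\right)^{2} - J$
$b = 472$ ($b = \left(\left(20 - 4\right)^{2} - 20\right) \left(5 - 3\right) = \left(16^{2} - 20\right) 2 = \left(256 - 20\right) 2 = 236 \cdot 2 = 472$)
$\left(\left(-71 - 109\right) + \left(b + 8 \cdot 3\right)\right)^{2} = \left(\left(-71 - 109\right) + \left(472 + 8 \cdot 3\right)\right)^{2} = \left(-180 + \left(472 + 24\right)\right)^{2} = \left(-180 + 496\right)^{2} = 316^{2} = 99856$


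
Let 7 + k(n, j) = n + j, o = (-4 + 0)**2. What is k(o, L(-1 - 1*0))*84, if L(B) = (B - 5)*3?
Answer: -756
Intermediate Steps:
L(B) = -15 + 3*B (L(B) = (-5 + B)*3 = -15 + 3*B)
o = 16 (o = (-4)**2 = 16)
k(n, j) = -7 + j + n (k(n, j) = -7 + (n + j) = -7 + (j + n) = -7 + j + n)
k(o, L(-1 - 1*0))*84 = (-7 + (-15 + 3*(-1 - 1*0)) + 16)*84 = (-7 + (-15 + 3*(-1 + 0)) + 16)*84 = (-7 + (-15 + 3*(-1)) + 16)*84 = (-7 + (-15 - 3) + 16)*84 = (-7 - 18 + 16)*84 = -9*84 = -756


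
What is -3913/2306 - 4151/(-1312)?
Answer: 2219175/1512736 ≈ 1.4670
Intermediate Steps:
-3913/2306 - 4151/(-1312) = -3913*1/2306 - 4151*(-1/1312) = -3913/2306 + 4151/1312 = 2219175/1512736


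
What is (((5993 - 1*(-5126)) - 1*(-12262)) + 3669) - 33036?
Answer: -5986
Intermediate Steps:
(((5993 - 1*(-5126)) - 1*(-12262)) + 3669) - 33036 = (((5993 + 5126) + 12262) + 3669) - 33036 = ((11119 + 12262) + 3669) - 33036 = (23381 + 3669) - 33036 = 27050 - 33036 = -5986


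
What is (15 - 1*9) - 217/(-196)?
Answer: 199/28 ≈ 7.1071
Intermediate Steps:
(15 - 1*9) - 217/(-196) = (15 - 9) - 217*(-1)/196 = 6 - 1*(-31/28) = 6 + 31/28 = 199/28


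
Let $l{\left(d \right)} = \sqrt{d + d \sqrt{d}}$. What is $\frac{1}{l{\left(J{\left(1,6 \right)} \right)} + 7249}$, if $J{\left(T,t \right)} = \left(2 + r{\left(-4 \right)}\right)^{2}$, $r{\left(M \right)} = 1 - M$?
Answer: $\frac{7249}{52547609} - \frac{14 \sqrt{2}}{52547609} \approx 0.00013757$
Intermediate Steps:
$J{\left(T,t \right)} = 49$ ($J{\left(T,t \right)} = \left(2 + \left(1 - -4\right)\right)^{2} = \left(2 + \left(1 + 4\right)\right)^{2} = \left(2 + 5\right)^{2} = 7^{2} = 49$)
$l{\left(d \right)} = \sqrt{d + d^{\frac{3}{2}}}$
$\frac{1}{l{\left(J{\left(1,6 \right)} \right)} + 7249} = \frac{1}{\sqrt{49 + 49^{\frac{3}{2}}} + 7249} = \frac{1}{\sqrt{49 + 343} + 7249} = \frac{1}{\sqrt{392} + 7249} = \frac{1}{14 \sqrt{2} + 7249} = \frac{1}{7249 + 14 \sqrt{2}}$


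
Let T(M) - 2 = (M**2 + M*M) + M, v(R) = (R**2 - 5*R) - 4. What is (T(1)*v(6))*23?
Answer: 230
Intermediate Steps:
v(R) = -4 + R**2 - 5*R
T(M) = 2 + M + 2*M**2 (T(M) = 2 + ((M**2 + M*M) + M) = 2 + ((M**2 + M**2) + M) = 2 + (2*M**2 + M) = 2 + (M + 2*M**2) = 2 + M + 2*M**2)
(T(1)*v(6))*23 = ((2 + 1 + 2*1**2)*(-4 + 6**2 - 5*6))*23 = ((2 + 1 + 2*1)*(-4 + 36 - 30))*23 = ((2 + 1 + 2)*2)*23 = (5*2)*23 = 10*23 = 230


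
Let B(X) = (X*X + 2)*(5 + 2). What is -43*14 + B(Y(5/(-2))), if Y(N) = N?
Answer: -2177/4 ≈ -544.25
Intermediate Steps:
B(X) = 14 + 7*X**2 (B(X) = (X**2 + 2)*7 = (2 + X**2)*7 = 14 + 7*X**2)
-43*14 + B(Y(5/(-2))) = -43*14 + (14 + 7*(5/(-2))**2) = -602 + (14 + 7*(5*(-1/2))**2) = -602 + (14 + 7*(-5/2)**2) = -602 + (14 + 7*(25/4)) = -602 + (14 + 175/4) = -602 + 231/4 = -2177/4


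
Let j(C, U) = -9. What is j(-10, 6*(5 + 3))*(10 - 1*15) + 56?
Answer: 101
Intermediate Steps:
j(-10, 6*(5 + 3))*(10 - 1*15) + 56 = -9*(10 - 1*15) + 56 = -9*(10 - 15) + 56 = -9*(-5) + 56 = 45 + 56 = 101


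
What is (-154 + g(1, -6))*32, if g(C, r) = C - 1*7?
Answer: -5120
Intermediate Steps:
g(C, r) = -7 + C (g(C, r) = C - 7 = -7 + C)
(-154 + g(1, -6))*32 = (-154 + (-7 + 1))*32 = (-154 - 6)*32 = -160*32 = -5120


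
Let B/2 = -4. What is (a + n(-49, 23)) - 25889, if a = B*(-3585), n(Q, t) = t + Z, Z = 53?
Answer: 2867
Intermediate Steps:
B = -8 (B = 2*(-4) = -8)
n(Q, t) = 53 + t (n(Q, t) = t + 53 = 53 + t)
a = 28680 (a = -8*(-3585) = 28680)
(a + n(-49, 23)) - 25889 = (28680 + (53 + 23)) - 25889 = (28680 + 76) - 25889 = 28756 - 25889 = 2867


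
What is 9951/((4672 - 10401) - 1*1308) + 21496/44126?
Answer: -4642427/5008301 ≈ -0.92695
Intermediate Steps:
9951/((4672 - 10401) - 1*1308) + 21496/44126 = 9951/(-5729 - 1308) + 21496*(1/44126) = 9951/(-7037) + 10748/22063 = 9951*(-1/7037) + 10748/22063 = -321/227 + 10748/22063 = -4642427/5008301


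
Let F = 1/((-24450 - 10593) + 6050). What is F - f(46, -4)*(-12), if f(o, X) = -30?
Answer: -10437481/28993 ≈ -360.00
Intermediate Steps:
F = -1/28993 (F = 1/(-35043 + 6050) = 1/(-28993) = -1/28993 ≈ -3.4491e-5)
F - f(46, -4)*(-12) = -1/28993 - (-30)*(-12) = -1/28993 - 1*360 = -1/28993 - 360 = -10437481/28993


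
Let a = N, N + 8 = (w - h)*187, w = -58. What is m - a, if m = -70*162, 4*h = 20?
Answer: 449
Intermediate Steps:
h = 5 (h = (¼)*20 = 5)
m = -11340
N = -11789 (N = -8 + (-58 - 1*5)*187 = -8 + (-58 - 5)*187 = -8 - 63*187 = -8 - 11781 = -11789)
a = -11789
m - a = -11340 - 1*(-11789) = -11340 + 11789 = 449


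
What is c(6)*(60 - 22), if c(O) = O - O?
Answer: 0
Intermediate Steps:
c(O) = 0
c(6)*(60 - 22) = 0*(60 - 22) = 0*38 = 0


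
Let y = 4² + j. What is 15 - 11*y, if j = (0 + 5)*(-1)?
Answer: -106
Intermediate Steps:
j = -5 (j = 5*(-1) = -5)
y = 11 (y = 4² - 5 = 16 - 5 = 11)
15 - 11*y = 15 - 11*11 = 15 - 121 = -106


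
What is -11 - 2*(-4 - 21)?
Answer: 39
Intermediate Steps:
-11 - 2*(-4 - 21) = -11 - 2*(-25) = -11 + 50 = 39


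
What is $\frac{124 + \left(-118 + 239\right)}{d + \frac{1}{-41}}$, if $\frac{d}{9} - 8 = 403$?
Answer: $\frac{10045}{151658} \approx 0.066235$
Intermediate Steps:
$d = 3699$ ($d = 72 + 9 \cdot 403 = 72 + 3627 = 3699$)
$\frac{124 + \left(-118 + 239\right)}{d + \frac{1}{-41}} = \frac{124 + \left(-118 + 239\right)}{3699 + \frac{1}{-41}} = \frac{124 + 121}{3699 - \frac{1}{41}} = \frac{245}{\frac{151658}{41}} = 245 \cdot \frac{41}{151658} = \frac{10045}{151658}$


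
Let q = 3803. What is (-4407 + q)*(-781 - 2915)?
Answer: 2232384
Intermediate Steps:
(-4407 + q)*(-781 - 2915) = (-4407 + 3803)*(-781 - 2915) = -604*(-3696) = 2232384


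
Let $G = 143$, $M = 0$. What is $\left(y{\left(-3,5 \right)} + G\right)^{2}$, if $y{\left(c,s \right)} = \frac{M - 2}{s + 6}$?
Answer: $\frac{2468041}{121} \approx 20397.0$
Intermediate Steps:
$y{\left(c,s \right)} = - \frac{2}{6 + s}$ ($y{\left(c,s \right)} = \frac{0 - 2}{s + 6} = - \frac{2}{6 + s}$)
$\left(y{\left(-3,5 \right)} + G\right)^{2} = \left(- \frac{2}{6 + 5} + 143\right)^{2} = \left(- \frac{2}{11} + 143\right)^{2} = \left(\frac{1571}{11}\right)^{2} = \frac{2468041}{121}$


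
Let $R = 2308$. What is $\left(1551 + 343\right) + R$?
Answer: $4202$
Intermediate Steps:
$\left(1551 + 343\right) + R = \left(1551 + 343\right) + 2308 = 1894 + 2308 = 4202$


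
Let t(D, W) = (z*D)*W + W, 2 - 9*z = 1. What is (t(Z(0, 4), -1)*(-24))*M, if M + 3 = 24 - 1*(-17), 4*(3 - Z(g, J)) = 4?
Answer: 3344/3 ≈ 1114.7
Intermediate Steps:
z = 1/9 (z = 2/9 - 1/9*1 = 2/9 - 1/9 = 1/9 ≈ 0.11111)
Z(g, J) = 2 (Z(g, J) = 3 - 1/4*4 = 3 - 1 = 2)
M = 38 (M = -3 + (24 - 1*(-17)) = -3 + (24 + 17) = -3 + 41 = 38)
t(D, W) = W + D*W/9 (t(D, W) = (D/9)*W + W = D*W/9 + W = W + D*W/9)
(t(Z(0, 4), -1)*(-24))*M = (((1/9)*(-1)*(9 + 2))*(-24))*38 = (((1/9)*(-1)*11)*(-24))*38 = -11/9*(-24)*38 = (88/3)*38 = 3344/3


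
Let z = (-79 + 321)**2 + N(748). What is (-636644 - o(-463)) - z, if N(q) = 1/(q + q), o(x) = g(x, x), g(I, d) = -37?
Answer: -1039975817/1496 ≈ -6.9517e+5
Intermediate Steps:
o(x) = -37
N(q) = 1/(2*q)
z = 87611745/1496 (z = (-79 + 321)**2 + (1/2)/748 = 242**2 + (1/2)*(1/748) = 58564 + 1/1496 = 87611745/1496 ≈ 58564.)
(-636644 - o(-463)) - z = (-636644 - 1*(-37)) - 1*87611745/1496 = (-636644 + 37) - 87611745/1496 = -636607 - 87611745/1496 = -1039975817/1496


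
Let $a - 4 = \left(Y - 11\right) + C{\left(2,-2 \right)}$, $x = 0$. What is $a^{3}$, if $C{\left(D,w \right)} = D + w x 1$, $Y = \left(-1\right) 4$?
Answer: $-729$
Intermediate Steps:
$Y = -4$
$C{\left(D,w \right)} = D$ ($C{\left(D,w \right)} = D + w 0 \cdot 1 = D + w 0 = D + 0 = D$)
$a = -9$ ($a = 4 + \left(\left(-4 - 11\right) + 2\right) = 4 + \left(-15 + 2\right) = 4 - 13 = -9$)
$a^{3} = \left(-9\right)^{3} = -729$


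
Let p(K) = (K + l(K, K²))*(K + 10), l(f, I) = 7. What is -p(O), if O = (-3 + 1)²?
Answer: -154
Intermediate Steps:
O = 4 (O = (-2)² = 4)
p(K) = (7 + K)*(10 + K) (p(K) = (K + 7)*(K + 10) = (7 + K)*(10 + K))
-p(O) = -(70 + 4² + 17*4) = -(70 + 16 + 68) = -1*154 = -154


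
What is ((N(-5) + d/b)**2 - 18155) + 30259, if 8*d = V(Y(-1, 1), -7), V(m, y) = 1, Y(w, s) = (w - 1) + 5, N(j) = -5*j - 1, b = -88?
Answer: 6284377089/495616 ≈ 12680.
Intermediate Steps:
N(j) = -1 - 5*j
Y(w, s) = 4 + w (Y(w, s) = (-1 + w) + 5 = 4 + w)
d = 1/8 (d = (1/8)*1 = 1/8 ≈ 0.12500)
((N(-5) + d/b)**2 - 18155) + 30259 = (((-1 - 5*(-5)) + (1/8)/(-88))**2 - 18155) + 30259 = (((-1 + 25) + (1/8)*(-1/88))**2 - 18155) + 30259 = ((24 - 1/704)**2 - 18155) + 30259 = ((16895/704)**2 - 18155) + 30259 = (285441025/495616 - 18155) + 30259 = -8712467455/495616 + 30259 = 6284377089/495616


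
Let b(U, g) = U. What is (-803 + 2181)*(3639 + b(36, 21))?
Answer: 5064150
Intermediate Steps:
(-803 + 2181)*(3639 + b(36, 21)) = (-803 + 2181)*(3639 + 36) = 1378*3675 = 5064150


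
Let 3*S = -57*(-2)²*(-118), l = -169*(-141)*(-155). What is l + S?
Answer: -3684527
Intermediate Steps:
l = -3693495 (l = 23829*(-155) = -3693495)
S = 8968 (S = (-57*(-2)²*(-118))/3 = (-57*4*(-118))/3 = (-228*(-118))/3 = (⅓)*26904 = 8968)
l + S = -3693495 + 8968 = -3684527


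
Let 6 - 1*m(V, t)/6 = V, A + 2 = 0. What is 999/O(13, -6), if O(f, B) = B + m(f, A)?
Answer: -333/16 ≈ -20.813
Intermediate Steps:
A = -2 (A = -2 + 0 = -2)
m(V, t) = 36 - 6*V
O(f, B) = 36 + B - 6*f (O(f, B) = B + (36 - 6*f) = 36 + B - 6*f)
999/O(13, -6) = 999/(36 - 6 - 6*13) = 999/(36 - 6 - 78) = 999/(-48) = 999*(-1/48) = -333/16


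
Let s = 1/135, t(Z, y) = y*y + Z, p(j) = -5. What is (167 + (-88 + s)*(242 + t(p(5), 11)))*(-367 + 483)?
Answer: -490695892/135 ≈ -3.6348e+6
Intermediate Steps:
t(Z, y) = Z + y² (t(Z, y) = y² + Z = Z + y²)
s = 1/135 ≈ 0.0074074
(167 + (-88 + s)*(242 + t(p(5), 11)))*(-367 + 483) = (167 + (-88 + 1/135)*(242 + (-5 + 11²)))*(-367 + 483) = (167 - 11879*(242 + (-5 + 121))/135)*116 = (167 - 11879*(242 + 116)/135)*116 = (167 - 11879/135*358)*116 = (167 - 4252682/135)*116 = -4230137/135*116 = -490695892/135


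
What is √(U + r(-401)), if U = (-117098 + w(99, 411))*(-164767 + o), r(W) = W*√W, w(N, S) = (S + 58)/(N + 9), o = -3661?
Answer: √(1597469892915 - 32481*I*√401)/9 ≈ 1.4043e+5 - 0.02859*I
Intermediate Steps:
w(N, S) = (58 + S)/(9 + N)
r(W) = W^(3/2)
U = 532489964305/27 (U = (-117098 + (58 + 411)/(9 + 99))*(-164767 - 3661) = (-117098 + 469/108)*(-168428) = -12646115/108*(-168428) = 532489964305/27 ≈ 1.9722e+10)
√(U + r(-401)) = √(532489964305/27 + (-401)^(3/2)) = √(532489964305/27 - 401*I*√401)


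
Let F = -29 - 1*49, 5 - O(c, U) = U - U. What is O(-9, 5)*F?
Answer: -390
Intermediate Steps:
O(c, U) = 5 (O(c, U) = 5 - (U - U) = 5 - 1*0 = 5 + 0 = 5)
F = -78 (F = -29 - 49 = -78)
O(-9, 5)*F = 5*(-78) = -390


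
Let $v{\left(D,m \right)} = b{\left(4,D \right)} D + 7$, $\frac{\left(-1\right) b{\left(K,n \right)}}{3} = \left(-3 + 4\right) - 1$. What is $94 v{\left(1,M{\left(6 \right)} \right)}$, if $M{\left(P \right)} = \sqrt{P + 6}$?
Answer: $658$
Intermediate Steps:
$M{\left(P \right)} = \sqrt{6 + P}$
$b{\left(K,n \right)} = 0$ ($b{\left(K,n \right)} = - 3 \left(\left(-3 + 4\right) - 1\right) = - 3 \left(1 - 1\right) = \left(-3\right) 0 = 0$)
$v{\left(D,m \right)} = 7$ ($v{\left(D,m \right)} = 0 D + 7 = 0 + 7 = 7$)
$94 v{\left(1,M{\left(6 \right)} \right)} = 94 \cdot 7 = 658$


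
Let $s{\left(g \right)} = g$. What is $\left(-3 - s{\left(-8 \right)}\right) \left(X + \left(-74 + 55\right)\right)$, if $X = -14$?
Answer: $-165$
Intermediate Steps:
$\left(-3 - s{\left(-8 \right)}\right) \left(X + \left(-74 + 55\right)\right) = \left(-3 - -8\right) \left(-14 + \left(-74 + 55\right)\right) = \left(-3 + 8\right) \left(-14 - 19\right) = 5 \left(-33\right) = -165$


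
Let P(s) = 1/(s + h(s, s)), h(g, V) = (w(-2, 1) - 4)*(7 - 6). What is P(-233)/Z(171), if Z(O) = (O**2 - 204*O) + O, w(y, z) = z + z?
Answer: 1/1285920 ≈ 7.7765e-7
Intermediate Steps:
w(y, z) = 2*z
h(g, V) = -2 (h(g, V) = (2*1 - 4)*(7 - 6) = (2 - 4)*1 = -2*1 = -2)
Z(O) = O**2 - 203*O
P(s) = 1/(-2 + s) (P(s) = 1/(s - 2) = 1/(-2 + s))
P(-233)/Z(171) = 1/((-2 - 233)*((171*(-203 + 171)))) = 1/((-235)*((171*(-32)))) = -1/235/(-5472) = -1/235*(-1/5472) = 1/1285920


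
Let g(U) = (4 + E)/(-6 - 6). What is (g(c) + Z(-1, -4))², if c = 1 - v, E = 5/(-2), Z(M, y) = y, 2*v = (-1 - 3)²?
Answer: 1089/64 ≈ 17.016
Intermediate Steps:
v = 8 (v = (-1 - 3)²/2 = (½)*(-4)² = (½)*16 = 8)
E = -5/2 (E = 5*(-½) = -5/2 ≈ -2.5000)
c = -7 (c = 1 - 1*8 = 1 - 8 = -7)
g(U) = -⅛ (g(U) = (4 - 5/2)/(-6 - 6) = (3/2)/(-12) = (3/2)*(-1/12) = -⅛)
(g(c) + Z(-1, -4))² = (-⅛ - 4)² = (-33/8)² = 1089/64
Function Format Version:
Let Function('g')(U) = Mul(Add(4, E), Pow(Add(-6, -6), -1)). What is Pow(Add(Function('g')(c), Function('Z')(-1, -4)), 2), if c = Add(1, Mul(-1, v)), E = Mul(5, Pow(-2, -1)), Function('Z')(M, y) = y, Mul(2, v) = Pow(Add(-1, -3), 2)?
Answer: Rational(1089, 64) ≈ 17.016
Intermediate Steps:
v = 8 (v = Mul(Rational(1, 2), Pow(Add(-1, -3), 2)) = Mul(Rational(1, 2), Pow(-4, 2)) = Mul(Rational(1, 2), 16) = 8)
E = Rational(-5, 2) (E = Mul(5, Rational(-1, 2)) = Rational(-5, 2) ≈ -2.5000)
c = -7 (c = Add(1, Mul(-1, 8)) = Add(1, -8) = -7)
Function('g')(U) = Rational(-1, 8) (Function('g')(U) = Mul(Add(4, Rational(-5, 2)), Pow(Add(-6, -6), -1)) = Mul(Rational(3, 2), Pow(-12, -1)) = Mul(Rational(3, 2), Rational(-1, 12)) = Rational(-1, 8))
Pow(Add(Function('g')(c), Function('Z')(-1, -4)), 2) = Pow(Add(Rational(-1, 8), -4), 2) = Pow(Rational(-33, 8), 2) = Rational(1089, 64)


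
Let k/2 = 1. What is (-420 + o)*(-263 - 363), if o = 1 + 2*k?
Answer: 259790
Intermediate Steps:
k = 2 (k = 2*1 = 2)
o = 5 (o = 1 + 2*2 = 1 + 4 = 5)
(-420 + o)*(-263 - 363) = (-420 + 5)*(-263 - 363) = -415*(-626) = 259790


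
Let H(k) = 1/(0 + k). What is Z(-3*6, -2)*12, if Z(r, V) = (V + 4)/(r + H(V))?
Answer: -48/37 ≈ -1.2973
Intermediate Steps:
H(k) = 1/k
Z(r, V) = (4 + V)/(r + 1/V) (Z(r, V) = (V + 4)/(r + 1/V) = (4 + V)/(r + 1/V))
Z(-3*6, -2)*12 = -2*(4 - 2)/(1 - (-6)*6)*12 = -2*2/(1 - 2*(-18))*12 = -2*2/(1 + 36)*12 = -2*2/37*12 = -2*1/37*2*12 = -4/37*12 = -48/37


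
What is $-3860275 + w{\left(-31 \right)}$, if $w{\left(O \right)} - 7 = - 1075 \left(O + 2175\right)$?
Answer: $-6165068$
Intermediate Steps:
$w{\left(O \right)} = -2338118 - 1075 O$ ($w{\left(O \right)} = 7 - 1075 \left(O + 2175\right) = 7 - 1075 \left(2175 + O\right) = 7 - \left(2338125 + 1075 O\right) = -2338118 - 1075 O$)
$-3860275 + w{\left(-31 \right)} = -3860275 - 2304793 = -6165068$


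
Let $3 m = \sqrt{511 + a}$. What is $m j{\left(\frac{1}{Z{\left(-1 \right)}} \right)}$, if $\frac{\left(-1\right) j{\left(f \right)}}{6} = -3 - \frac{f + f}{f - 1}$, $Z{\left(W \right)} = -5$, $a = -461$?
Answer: $\frac{100 \sqrt{2}}{3} \approx 47.14$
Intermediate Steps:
$j{\left(f \right)} = 18 + \frac{12 f}{-1 + f}$ ($j{\left(f \right)} = - 6 \left(-3 - \frac{f + f}{f - 1}\right) = - 6 \left(-3 - \frac{2 f}{-1 + f}\right) = 18 + \frac{12 f}{-1 + f}$)
$m = \frac{5 \sqrt{2}}{3}$ ($m = \frac{\sqrt{511 - 461}}{3} = \frac{\sqrt{50}}{3} = \frac{5 \sqrt{2}}{3} \approx 2.357$)
$m j{\left(\frac{1}{Z{\left(-1 \right)}} \right)} = \frac{5 \sqrt{2}}{3} \frac{6 \left(-3 + \frac{5}{-5}\right)}{-1 + \frac{1}{-5}} = \frac{5 \sqrt{2}}{3} \frac{6 \left(-3 + 5 \left(- \frac{1}{5}\right)\right)}{-1 - \frac{1}{5}} = \frac{5 \sqrt{2}}{3} \frac{6 \left(-3 - 1\right)}{- \frac{6}{5}} = \frac{5 \sqrt{2}}{3} \cdot 6 \left(- \frac{5}{6}\right) \left(-4\right) = \frac{5 \sqrt{2}}{3} \cdot 20 = \frac{100 \sqrt{2}}{3}$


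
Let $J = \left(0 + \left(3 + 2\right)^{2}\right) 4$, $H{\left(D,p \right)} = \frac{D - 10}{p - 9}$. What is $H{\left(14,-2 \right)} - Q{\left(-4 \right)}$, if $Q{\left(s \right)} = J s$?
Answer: $\frac{4396}{11} \approx 399.64$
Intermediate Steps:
$H{\left(D,p \right)} = \frac{-10 + D}{-9 + p}$ ($H{\left(D,p \right)} = \frac{D - 10}{-9 + p} = \frac{-10 + D}{-9 + p}$)
$J = 100$ ($J = \left(0 + 5^{2}\right) 4 = \left(0 + 25\right) 4 = 25 \cdot 4 = 100$)
$Q{\left(s \right)} = 100 s$
$H{\left(14,-2 \right)} - Q{\left(-4 \right)} = \frac{-10 + 14}{-9 - 2} - 100 \left(-4\right) = \frac{1}{-11} \cdot 4 - -400 = \left(- \frac{1}{11}\right) 4 + 400 = - \frac{4}{11} + 400 = \frac{4396}{11}$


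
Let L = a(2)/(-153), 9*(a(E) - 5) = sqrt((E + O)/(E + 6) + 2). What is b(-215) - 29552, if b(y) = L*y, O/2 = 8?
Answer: -4520381/153 + 215*sqrt(17)/2754 ≈ -29545.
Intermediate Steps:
O = 16 (O = 2*8 = 16)
a(E) = 5 + sqrt(2 + (16 + E)/(6 + E))/9 (a(E) = 5 + sqrt((E + 16)/(E + 6) + 2)/9 = 5 + sqrt((16 + E)/(6 + E) + 2)/9 = 5 + sqrt(2 + (16 + E)/(6 + E))/9)
L = -5/153 - sqrt(17)/2754 (L = (5 + sqrt((28 + 3*2)/(6 + 2))/9)/(-153) = (5 + sqrt((28 + 6)/8)/9)*(-1/153) = (5 + sqrt((1/8)*34)/9)*(-1/153) = (5 + sqrt(17/4)/9)*(-1/153) = (5 + (sqrt(17)/2)/9)*(-1/153) = (5 + sqrt(17)/18)*(-1/153) = -5/153 - sqrt(17)/2754 ≈ -0.034177)
b(y) = y*(-5/153 - sqrt(17)/2754) (b(y) = (-5/153 - sqrt(17)/2754)*y = y*(-5/153 - sqrt(17)/2754))
b(-215) - 29552 = -1/2754*(-215)*(90 + sqrt(17)) - 29552 = (1075/153 + 215*sqrt(17)/2754) - 29552 = -4520381/153 + 215*sqrt(17)/2754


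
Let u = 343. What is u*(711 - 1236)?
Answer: -180075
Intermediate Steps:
u*(711 - 1236) = 343*(711 - 1236) = 343*(-525) = -180075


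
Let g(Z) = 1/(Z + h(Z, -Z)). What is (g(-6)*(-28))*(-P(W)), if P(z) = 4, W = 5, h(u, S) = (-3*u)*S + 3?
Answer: 16/15 ≈ 1.0667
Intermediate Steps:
h(u, S) = 3 - 3*S*u (h(u, S) = -3*S*u + 3 = 3 - 3*S*u)
g(Z) = 1/(3 + Z + 3*Z²) (g(Z) = 1/(Z + (3 - 3*(-Z)*Z)) = 1/(Z + (3 + 3*Z²)) = 1/(3 + Z + 3*Z²))
(g(-6)*(-28))*(-P(W)) = (-28/(3 - 6 + 3*(-6)²))*(-1*4) = (-28/(3 - 6 + 3*36))*(-4) = (-28/(3 - 6 + 108))*(-4) = (-28/105)*(-4) = ((1/105)*(-28))*(-4) = -4/15*(-4) = 16/15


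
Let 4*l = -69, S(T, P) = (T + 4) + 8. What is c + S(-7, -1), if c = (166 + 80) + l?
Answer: 935/4 ≈ 233.75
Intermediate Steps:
S(T, P) = 12 + T (S(T, P) = (4 + T) + 8 = 12 + T)
l = -69/4 (l = (1/4)*(-69) = -69/4 ≈ -17.250)
c = 915/4 (c = (166 + 80) - 69/4 = 246 - 69/4 = 915/4 ≈ 228.75)
c + S(-7, -1) = 915/4 + (12 - 7) = 915/4 + 5 = 935/4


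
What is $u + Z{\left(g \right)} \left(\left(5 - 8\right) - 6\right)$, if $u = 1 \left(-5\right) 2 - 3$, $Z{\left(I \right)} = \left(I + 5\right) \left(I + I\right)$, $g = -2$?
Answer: $95$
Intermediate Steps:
$Z{\left(I \right)} = 2 I \left(5 + I\right)$ ($Z{\left(I \right)} = \left(5 + I\right) 2 I = 2 I \left(5 + I\right)$)
$u = -13$ ($u = \left(-5\right) 2 - 3 = -10 - 3 = -13$)
$u + Z{\left(g \right)} \left(\left(5 - 8\right) - 6\right) = -13 + 2 \left(-2\right) \left(5 - 2\right) \left(\left(5 - 8\right) - 6\right) = -13 + 2 \left(-2\right) 3 \left(-3 - 6\right) = -13 - -108 = -13 + 108 = 95$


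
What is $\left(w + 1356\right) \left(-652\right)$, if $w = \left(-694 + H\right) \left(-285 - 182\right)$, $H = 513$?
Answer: $-55995716$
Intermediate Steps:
$w = 84527$ ($w = \left(-694 + 513\right) \left(-285 - 182\right) = \left(-181\right) \left(-467\right) = 84527$)
$\left(w + 1356\right) \left(-652\right) = \left(84527 + 1356\right) \left(-652\right) = 85883 \left(-652\right) = -55995716$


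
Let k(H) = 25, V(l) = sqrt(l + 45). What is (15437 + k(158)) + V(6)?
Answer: 15462 + sqrt(51) ≈ 15469.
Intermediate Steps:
V(l) = sqrt(45 + l)
(15437 + k(158)) + V(6) = (15437 + 25) + sqrt(45 + 6) = 15462 + sqrt(51)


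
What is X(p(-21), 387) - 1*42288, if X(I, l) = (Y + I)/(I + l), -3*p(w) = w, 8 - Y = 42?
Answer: -16661499/394 ≈ -42288.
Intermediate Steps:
Y = -34 (Y = 8 - 1*42 = 8 - 42 = -34)
p(w) = -w/3
X(I, l) = (-34 + I)/(I + l)
X(p(-21), 387) - 1*42288 = (-34 - ⅓*(-21))/(-⅓*(-21) + 387) - 1*42288 = (-34 + 7)/(7 + 387) - 42288 = -27/394 - 42288 = -16661499/394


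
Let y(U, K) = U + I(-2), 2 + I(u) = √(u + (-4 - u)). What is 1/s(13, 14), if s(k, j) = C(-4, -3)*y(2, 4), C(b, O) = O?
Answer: I/6 ≈ 0.16667*I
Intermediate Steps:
I(u) = -2 + 2*I (I(u) = -2 + √(u + (-4 - u)) = -2 + √(-4) = -2 + 2*I)
y(U, K) = -2 + U + 2*I (y(U, K) = U + (-2 + 2*I) = -2 + U + 2*I)
s(k, j) = -6*I (s(k, j) = -3*(-2 + 2 + 2*I) = -6*I)
1/s(13, 14) = 1/(-6*I) = I/6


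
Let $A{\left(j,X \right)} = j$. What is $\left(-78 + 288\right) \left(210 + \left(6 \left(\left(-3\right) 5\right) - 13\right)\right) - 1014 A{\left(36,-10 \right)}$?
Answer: $-14034$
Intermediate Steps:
$\left(-78 + 288\right) \left(210 + \left(6 \left(\left(-3\right) 5\right) - 13\right)\right) - 1014 A{\left(36,-10 \right)} = \left(-78 + 288\right) \left(210 + \left(6 \left(\left(-3\right) 5\right) - 13\right)\right) - 36504 = 210 \left(210 + \left(6 \left(-15\right) - 13\right)\right) - 36504 = 210 \left(210 - 103\right) - 36504 = 210 \cdot 107 - 36504 = 22470 - 36504 = -14034$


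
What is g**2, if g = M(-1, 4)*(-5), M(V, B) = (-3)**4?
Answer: 164025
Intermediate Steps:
M(V, B) = 81
g = -405 (g = 81*(-5) = -405)
g**2 = (-405)**2 = 164025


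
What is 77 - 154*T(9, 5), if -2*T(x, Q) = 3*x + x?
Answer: 2849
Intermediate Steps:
T(x, Q) = -2*x (T(x, Q) = -(3*x + x)/2 = -2*x)
77 - 154*T(9, 5) = 77 - (-308)*9 = 77 - 154*(-18) = 77 + 2772 = 2849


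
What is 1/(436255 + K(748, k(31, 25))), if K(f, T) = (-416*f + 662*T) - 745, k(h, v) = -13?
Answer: 1/115736 ≈ 8.6404e-6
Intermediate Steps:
K(f, T) = -745 - 416*f + 662*T
1/(436255 + K(748, k(31, 25))) = 1/(436255 + (-745 - 416*748 + 662*(-13))) = 1/(436255 + (-745 - 311168 - 8606)) = 1/(436255 - 320519) = 1/115736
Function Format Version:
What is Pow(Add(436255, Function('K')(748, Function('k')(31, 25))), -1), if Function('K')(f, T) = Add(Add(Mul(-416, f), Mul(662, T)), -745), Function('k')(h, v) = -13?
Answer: Rational(1, 115736) ≈ 8.6404e-6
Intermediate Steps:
Function('K')(f, T) = Add(-745, Mul(-416, f), Mul(662, T))
Pow(Add(436255, Function('K')(748, Function('k')(31, 25))), -1) = Pow(Add(436255, Add(-745, Mul(-416, 748), Mul(662, -13))), -1) = Pow(Add(436255, Add(-745, -311168, -8606)), -1) = Pow(Add(436255, -320519), -1) = Pow(115736, -1) = Rational(1, 115736)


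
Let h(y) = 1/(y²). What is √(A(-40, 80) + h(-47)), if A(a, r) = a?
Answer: I*√88359/47 ≈ 6.3245*I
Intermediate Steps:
h(y) = y⁻²
√(A(-40, 80) + h(-47)) = √(-40 + (-47)⁻²) = √(-40 + 1/2209) = √(-88359/2209) = I*√88359/47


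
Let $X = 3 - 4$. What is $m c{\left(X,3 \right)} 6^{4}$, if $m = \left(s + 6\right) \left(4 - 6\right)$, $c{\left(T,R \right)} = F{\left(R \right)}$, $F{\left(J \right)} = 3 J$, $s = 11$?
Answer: $-396576$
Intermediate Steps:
$X = -1$ ($X = 3 - 4 = -1$)
$c{\left(T,R \right)} = 3 R$
$m = -34$ ($m = \left(11 + 6\right) \left(4 - 6\right) = 17 \left(-2\right) = -34$)
$m c{\left(X,3 \right)} 6^{4} = - 34 \cdot 3 \cdot 3 \cdot 6^{4} = \left(-34\right) 9 \cdot 1296 = \left(-306\right) 1296 = -396576$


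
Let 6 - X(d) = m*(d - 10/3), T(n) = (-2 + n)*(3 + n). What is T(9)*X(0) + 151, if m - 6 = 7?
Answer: 4295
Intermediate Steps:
m = 13 (m = 6 + 7 = 13)
X(d) = 148/3 - 13*d (X(d) = 6 - 13*(d - 10/3) = 6 - 13*(-10/3 + d) = 6 - (-130/3 + 13*d) = 6 + (130/3 - 13*d) = 148/3 - 13*d)
T(9)*X(0) + 151 = (-6 + 9 + 9²)*(148/3 - 13*0) + 151 = (-6 + 9 + 81)*(148/3 + 0) + 151 = 84*(148/3) + 151 = 4144 + 151 = 4295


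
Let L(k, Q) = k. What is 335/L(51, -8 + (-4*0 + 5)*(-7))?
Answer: 335/51 ≈ 6.5686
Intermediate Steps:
335/L(51, -8 + (-4*0 + 5)*(-7)) = 335/51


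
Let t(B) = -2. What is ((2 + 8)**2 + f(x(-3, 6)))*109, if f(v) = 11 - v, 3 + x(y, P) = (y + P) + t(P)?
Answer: 12317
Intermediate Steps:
x(y, P) = -5 + P + y (x(y, P) = -3 + ((y + P) - 2) = -3 + ((P + y) - 2) = -3 + (-2 + P + y) = -5 + P + y)
((2 + 8)**2 + f(x(-3, 6)))*109 = ((2 + 8)**2 + (11 - (-5 + 6 - 3)))*109 = (10**2 + (11 - 1*(-2)))*109 = (100 + (11 + 2))*109 = (100 + 13)*109 = 113*109 = 12317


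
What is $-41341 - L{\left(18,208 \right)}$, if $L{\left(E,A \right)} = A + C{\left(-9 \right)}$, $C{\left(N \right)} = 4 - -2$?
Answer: $-41555$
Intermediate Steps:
$C{\left(N \right)} = 6$ ($C{\left(N \right)} = 4 + 2 = 6$)
$L{\left(E,A \right)} = 6 + A$ ($L{\left(E,A \right)} = A + 6 = 6 + A$)
$-41341 - L{\left(18,208 \right)} = -41341 - \left(6 + 208\right) = -41341 - 214 = -41555$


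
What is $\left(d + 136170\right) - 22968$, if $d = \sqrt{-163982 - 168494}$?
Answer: $113202 + 2 i \sqrt{83119} \approx 1.132 \cdot 10^{5} + 576.61 i$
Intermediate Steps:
$d = 2 i \sqrt{83119}$ ($d = \sqrt{-332476} = 2 i \sqrt{83119} \approx 576.61 i$)
$\left(d + 136170\right) - 22968 = \left(2 i \sqrt{83119} + 136170\right) - 22968 = \left(136170 + 2 i \sqrt{83119}\right) + \left(-50756 + 27788\right) = \left(136170 + 2 i \sqrt{83119}\right) - 22968 = 113202 + 2 i \sqrt{83119}$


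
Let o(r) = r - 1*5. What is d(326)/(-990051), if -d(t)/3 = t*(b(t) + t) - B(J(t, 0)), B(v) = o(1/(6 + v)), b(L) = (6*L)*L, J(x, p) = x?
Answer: 69050069483/109565644 ≈ 630.22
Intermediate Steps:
o(r) = -5 + r (o(r) = r - 5 = -5 + r)
b(L) = 6*L**2
B(v) = -5 + 1/(6 + v)
d(t) = -3*t*(t + 6*t**2) + 3*(-29 - 5*t)/(6 + t) (d(t) = -3*(t*(6*t**2 + t) - (-29 - 5*t)/(6 + t)) = -3*(t*(t + 6*t**2) - (-29 - 5*t)/(6 + t)) = -3*t*(t + 6*t**2) + 3*(-29 - 5*t)/(6 + t))
d(326)/(-990051) = (3*(-29 - 5*326 + 326**2*(-1 - 6*326)*(6 + 326))/(6 + 326))/(-990051) = (3*(-29 - 1630 + 106276*(-1 - 1956)*332)/332)*(-1/990051) = (3*(1/332)*(-29 - 1630 + 106276*(-1957)*332))*(-1/990051) = (3*(1/332)*(-29 - 1630 - 69050067824))*(-1/990051) = (3*(1/332)*(-69050069483))*(-1/990051) = -207150208449/332*(-1/990051) = 69050069483/109565644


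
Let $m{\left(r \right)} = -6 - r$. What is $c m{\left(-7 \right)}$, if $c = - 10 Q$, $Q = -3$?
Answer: $30$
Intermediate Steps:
$c = 30$ ($c = \left(-10\right) \left(-3\right) = 30$)
$c m{\left(-7 \right)} = 30 \left(-6 - -7\right) = 30 \left(-6 + 7\right) = 30 \cdot 1 = 30$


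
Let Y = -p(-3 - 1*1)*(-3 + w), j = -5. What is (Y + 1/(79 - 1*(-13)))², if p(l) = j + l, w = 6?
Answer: 6175225/8464 ≈ 729.59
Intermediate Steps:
p(l) = -5 + l
Y = 27 (Y = -(-5 + (-3 - 1*1))*(-3 + 6) = -(-5 + (-3 - 1))*3 = -(-5 - 4)*3 = -(-9)*3 = -1*(-27) = 27)
(Y + 1/(79 - 1*(-13)))² = (27 + 1/(79 - 1*(-13)))² = (27 + 1/(79 + 13))² = (27 + 1/92)² = (2485/92)² = 6175225/8464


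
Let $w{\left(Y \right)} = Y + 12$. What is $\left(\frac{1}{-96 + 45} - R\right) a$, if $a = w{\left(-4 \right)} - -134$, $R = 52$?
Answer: $- \frac{376726}{51} \approx -7386.8$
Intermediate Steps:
$w{\left(Y \right)} = 12 + Y$
$a = 142$ ($a = \left(12 - 4\right) - -134 = 8 + 134 = 142$)
$\left(\frac{1}{-96 + 45} - R\right) a = \left(\frac{1}{-96 + 45} - 52\right) 142 = \left(\frac{1}{-51} - 52\right) 142 = \left(- \frac{1}{51} - 52\right) 142 = \left(- \frac{2653}{51}\right) 142 = - \frac{376726}{51}$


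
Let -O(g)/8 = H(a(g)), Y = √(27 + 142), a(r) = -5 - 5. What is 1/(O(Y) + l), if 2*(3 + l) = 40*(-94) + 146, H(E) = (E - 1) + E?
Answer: -1/1642 ≈ -0.00060901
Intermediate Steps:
a(r) = -10
Y = 13 (Y = √169 = 13)
H(E) = -1 + 2*E (H(E) = (-1 + E) + E = -1 + 2*E)
O(g) = 168 (O(g) = -8*(-1 + 2*(-10)) = -8*(-1 - 20) = -8*(-21) = 168)
l = -1810 (l = -3 + (40*(-94) + 146)/2 = -3 + (-3760 + 146)/2 = -3 + (½)*(-3614) = -3 - 1807 = -1810)
1/(O(Y) + l) = 1/(168 - 1810) = 1/(-1642) = -1/1642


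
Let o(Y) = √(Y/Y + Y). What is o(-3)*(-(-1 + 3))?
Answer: -2*I*√2 ≈ -2.8284*I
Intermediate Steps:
o(Y) = √(1 + Y)
o(-3)*(-(-1 + 3)) = √(1 - 3)*(-(-1 + 3)) = √(-2)*(-1*2) = (I*√2)*(-2) = -2*I*√2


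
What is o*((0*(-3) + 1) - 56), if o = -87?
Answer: 4785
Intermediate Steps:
o*((0*(-3) + 1) - 56) = -87*((0*(-3) + 1) - 56) = -87*((0 + 1) - 56) = -87*(1 - 56) = -87*(-55) = 4785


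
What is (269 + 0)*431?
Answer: 115939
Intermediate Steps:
(269 + 0)*431 = 269*431 = 115939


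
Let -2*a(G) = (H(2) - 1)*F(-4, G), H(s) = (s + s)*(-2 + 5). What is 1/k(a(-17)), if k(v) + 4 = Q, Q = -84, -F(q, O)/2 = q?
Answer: -1/88 ≈ -0.011364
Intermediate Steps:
H(s) = 6*s (H(s) = (2*s)*3 = 6*s)
F(q, O) = -2*q
a(G) = -44 (a(G) = -(6*2 - 1)*(-2*(-4))/2 = -(12 - 1)*8/2 = -11*8/2 = -1/2*88 = -44)
k(v) = -88 (k(v) = -4 - 84 = -88)
1/k(a(-17)) = 1/(-88) = -1/88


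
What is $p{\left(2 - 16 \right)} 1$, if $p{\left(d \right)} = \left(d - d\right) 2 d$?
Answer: $0$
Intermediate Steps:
$p{\left(d \right)} = 0$ ($p{\left(d \right)} = 0 \cdot 2 d = 0 d = 0$)
$p{\left(2 - 16 \right)} 1 = 0 \cdot 1 = 0$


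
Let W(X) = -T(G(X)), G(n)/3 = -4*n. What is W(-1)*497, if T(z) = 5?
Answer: -2485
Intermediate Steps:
G(n) = -12*n (G(n) = 3*(-4*n) = -12*n)
W(X) = -5 (W(X) = -1*5 = -5)
W(-1)*497 = -5*497 = -2485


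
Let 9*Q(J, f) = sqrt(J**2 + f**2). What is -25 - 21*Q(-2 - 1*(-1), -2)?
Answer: -25 - 7*sqrt(5)/3 ≈ -30.217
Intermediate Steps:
Q(J, f) = sqrt(J**2 + f**2)/9
-25 - 21*Q(-2 - 1*(-1), -2) = -25 - 7*sqrt((-2 - 1*(-1))**2 + (-2)**2)/3 = -25 - 7*sqrt((-2 + 1)**2 + 4)/3 = -25 - 7*sqrt((-1)**2 + 4)/3 = -25 - 7*sqrt(1 + 4)/3 = -25 - 7*sqrt(5)/3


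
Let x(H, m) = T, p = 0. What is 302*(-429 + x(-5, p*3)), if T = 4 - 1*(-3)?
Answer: -127444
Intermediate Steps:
T = 7 (T = 4 + 3 = 7)
x(H, m) = 7
302*(-429 + x(-5, p*3)) = 302*(-429 + 7) = 302*(-422) = -127444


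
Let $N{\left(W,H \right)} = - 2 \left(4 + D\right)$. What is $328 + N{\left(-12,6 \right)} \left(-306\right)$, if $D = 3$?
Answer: $4612$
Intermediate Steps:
$N{\left(W,H \right)} = -14$ ($N{\left(W,H \right)} = - 2 \left(4 + 3\right) = \left(-2\right) 7 = -14$)
$328 + N{\left(-12,6 \right)} \left(-306\right) = 328 - -4284 = 328 + 4284 = 4612$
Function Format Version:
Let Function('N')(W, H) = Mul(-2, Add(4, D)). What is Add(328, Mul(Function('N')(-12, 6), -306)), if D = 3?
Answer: 4612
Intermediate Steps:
Function('N')(W, H) = -14 (Function('N')(W, H) = Mul(-2, Add(4, 3)) = Mul(-2, 7) = -14)
Add(328, Mul(Function('N')(-12, 6), -306)) = Add(328, Mul(-14, -306)) = Add(328, 4284) = 4612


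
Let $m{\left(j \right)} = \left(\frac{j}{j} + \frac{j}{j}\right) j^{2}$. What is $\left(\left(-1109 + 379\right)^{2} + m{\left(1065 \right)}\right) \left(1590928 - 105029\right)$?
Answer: $4162523163650$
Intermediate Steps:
$m{\left(j \right)} = 2 j^{2}$ ($m{\left(j \right)} = \left(1 + 1\right) j^{2} = 2 j^{2}$)
$\left(\left(-1109 + 379\right)^{2} + m{\left(1065 \right)}\right) \left(1590928 - 105029\right) = \left(\left(-1109 + 379\right)^{2} + 2 \cdot 1065^{2}\right) \left(1590928 - 105029\right) = \left(\left(-730\right)^{2} + 2 \cdot 1134225\right) 1485899 = \left(532900 + 2268450\right) 1485899 = 2801350 \cdot 1485899 = 4162523163650$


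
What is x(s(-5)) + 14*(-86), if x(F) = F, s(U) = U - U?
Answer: -1204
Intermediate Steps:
s(U) = 0
x(s(-5)) + 14*(-86) = 0 + 14*(-86) = 0 - 1204 = -1204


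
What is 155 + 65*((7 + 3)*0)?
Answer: 155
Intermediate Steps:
155 + 65*((7 + 3)*0) = 155 + 65*(10*0) = 155 + 65*0 = 155 + 0 = 155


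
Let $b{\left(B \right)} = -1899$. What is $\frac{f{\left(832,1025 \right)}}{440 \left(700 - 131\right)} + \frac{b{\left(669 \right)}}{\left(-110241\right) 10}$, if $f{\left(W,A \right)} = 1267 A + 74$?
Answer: $\frac{15913659097}{3066659640} \approx 5.1892$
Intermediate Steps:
$f{\left(W,A \right)} = 74 + 1267 A$
$\frac{f{\left(832,1025 \right)}}{440 \left(700 - 131\right)} + \frac{b{\left(669 \right)}}{\left(-110241\right) 10} = \frac{74 + 1267 \cdot 1025}{440 \left(700 - 131\right)} - \frac{1899}{\left(-110241\right) 10} = \frac{74 + 1298675}{440 \cdot 569} - \frac{1899}{-1102410} = \frac{1298749}{250360} - - \frac{211}{122490} = 1298749 \cdot \frac{1}{250360} + \frac{211}{122490} = \frac{1298749}{250360} + \frac{211}{122490} = \frac{15913659097}{3066659640}$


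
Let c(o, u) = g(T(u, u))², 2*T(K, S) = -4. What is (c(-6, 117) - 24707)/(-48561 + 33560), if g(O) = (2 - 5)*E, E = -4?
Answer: 3509/2143 ≈ 1.6374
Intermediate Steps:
T(K, S) = -2 (T(K, S) = (½)*(-4) = -2)
g(O) = 12 (g(O) = (2 - 5)*(-4) = -3*(-4) = 12)
c(o, u) = 144 (c(o, u) = 12² = 144)
(c(-6, 117) - 24707)/(-48561 + 33560) = (144 - 24707)/(-48561 + 33560) = -24563/(-15001) = -24563*(-1/15001) = 3509/2143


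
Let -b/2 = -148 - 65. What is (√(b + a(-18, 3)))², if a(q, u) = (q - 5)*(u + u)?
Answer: 288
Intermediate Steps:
a(q, u) = 2*u*(-5 + q) (a(q, u) = (-5 + q)*(2*u) = 2*u*(-5 + q))
b = 426 (b = -2*(-148 - 65) = -2*(-213) = 426)
(√(b + a(-18, 3)))² = (√(426 + 2*3*(-5 - 18)))² = (√(426 + 2*3*(-23)))² = (√(426 - 138))² = (√288)² = (12*√2)² = 288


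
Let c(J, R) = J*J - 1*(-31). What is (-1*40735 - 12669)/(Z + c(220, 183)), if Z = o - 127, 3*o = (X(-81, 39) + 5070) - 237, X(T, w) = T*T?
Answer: -26702/26051 ≈ -1.0250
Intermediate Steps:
X(T, w) = T**2
o = 3798 (o = (((-81)**2 + 5070) - 237)/3 = ((6561 + 5070) - 237)/3 = (11631 - 237)/3 = (1/3)*11394 = 3798)
c(J, R) = 31 + J**2 (c(J, R) = J**2 + 31 = 31 + J**2)
Z = 3671 (Z = 3798 - 127 = 3671)
(-1*40735 - 12669)/(Z + c(220, 183)) = (-1*40735 - 12669)/(3671 + (31 + 220**2)) = (-40735 - 12669)/(3671 + (31 + 48400)) = -53404/(3671 + 48431) = -53404/52102 = -53404*1/52102 = -26702/26051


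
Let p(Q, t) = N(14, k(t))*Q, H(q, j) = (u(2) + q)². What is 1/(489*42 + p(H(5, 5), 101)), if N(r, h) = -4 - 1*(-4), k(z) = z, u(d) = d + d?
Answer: 1/20538 ≈ 4.8690e-5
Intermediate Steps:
u(d) = 2*d
N(r, h) = 0 (N(r, h) = -4 + 4 = 0)
H(q, j) = (4 + q)² (H(q, j) = (2*2 + q)² = (4 + q)²)
p(Q, t) = 0 (p(Q, t) = 0*Q = 0)
1/(489*42 + p(H(5, 5), 101)) = 1/(489*42 + 0) = 1/(20538 + 0) = 1/20538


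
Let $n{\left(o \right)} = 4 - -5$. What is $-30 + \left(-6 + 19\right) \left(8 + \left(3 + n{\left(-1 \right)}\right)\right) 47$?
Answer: $12190$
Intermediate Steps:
$n{\left(o \right)} = 9$ ($n{\left(o \right)} = 4 + 5 = 9$)
$-30 + \left(-6 + 19\right) \left(8 + \left(3 + n{\left(-1 \right)}\right)\right) 47 = -30 + \left(-6 + 19\right) \left(8 + \left(3 + 9\right)\right) 47 = -30 + 13 \left(8 + 12\right) 47 = -30 + 13 \cdot 20 \cdot 47 = -30 + 260 \cdot 47 = -30 + 12220 = 12190$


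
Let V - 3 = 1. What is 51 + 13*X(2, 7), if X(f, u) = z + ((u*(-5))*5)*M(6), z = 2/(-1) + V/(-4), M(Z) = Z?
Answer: -13638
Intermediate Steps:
V = 4 (V = 3 + 1 = 4)
z = -3 (z = 2/(-1) + 4/(-4) = 2*(-1) + 4*(-1/4) = -2 - 1 = -3)
X(f, u) = -3 - 150*u (X(f, u) = -3 + ((u*(-5))*5)*6 = -3 + (-5*u*5)*6 = -3 - 25*u*6 = -3 - 150*u)
51 + 13*X(2, 7) = 51 + 13*(-3 - 150*7) = 51 + 13*(-3 - 1050) = 51 + 13*(-1053) = 51 - 13689 = -13638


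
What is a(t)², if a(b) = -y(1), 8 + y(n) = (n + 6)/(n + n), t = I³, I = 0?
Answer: 81/4 ≈ 20.250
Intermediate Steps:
t = 0 (t = 0³ = 0)
y(n) = -8 + (6 + n)/(2*n) (y(n) = -8 + (n + 6)/(n + n) = -8 + (6 + n)/((2*n)) = -8 + (6 + n)*(1/(2*n)) = -8 + (6 + n)/(2*n))
a(b) = 9/2 (a(b) = -(-15/2 + 3/1) = -(-15/2 + 3*1) = -(-15/2 + 3) = -1*(-9/2) = 9/2)
a(t)² = (9/2)² = 81/4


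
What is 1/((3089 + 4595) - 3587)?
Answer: 1/4097 ≈ 0.00024408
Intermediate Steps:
1/((3089 + 4595) - 3587) = 1/(7684 - 3587) = 1/4097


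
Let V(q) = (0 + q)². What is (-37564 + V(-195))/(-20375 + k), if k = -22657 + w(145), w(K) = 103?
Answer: -461/42929 ≈ -0.010739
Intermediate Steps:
V(q) = q²
k = -22554 (k = -22657 + 103 = -22554)
(-37564 + V(-195))/(-20375 + k) = (-37564 + (-195)²)/(-20375 - 22554) = (-37564 + 38025)/(-42929) = 461*(-1/42929) = -461/42929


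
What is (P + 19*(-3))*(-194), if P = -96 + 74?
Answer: 15326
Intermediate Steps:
P = -22
(P + 19*(-3))*(-194) = (-22 + 19*(-3))*(-194) = (-22 - 57)*(-194) = -79*(-194) = 15326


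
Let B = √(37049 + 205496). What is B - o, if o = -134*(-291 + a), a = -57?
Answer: -46632 + √242545 ≈ -46140.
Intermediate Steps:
B = √242545 ≈ 492.49
o = 46632 (o = -134*(-291 - 57) = -134*(-348) = 46632)
B - o = √242545 - 1*46632 = √242545 - 46632 = -46632 + √242545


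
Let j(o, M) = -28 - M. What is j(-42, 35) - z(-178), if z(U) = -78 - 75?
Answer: 90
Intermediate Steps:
z(U) = -153
j(-42, 35) - z(-178) = (-28 - 1*35) - 1*(-153) = (-28 - 35) + 153 = -63 + 153 = 90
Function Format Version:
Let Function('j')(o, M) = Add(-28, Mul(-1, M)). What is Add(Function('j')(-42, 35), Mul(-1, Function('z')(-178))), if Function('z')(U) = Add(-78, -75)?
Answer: 90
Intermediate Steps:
Function('z')(U) = -153
Add(Function('j')(-42, 35), Mul(-1, Function('z')(-178))) = Add(Add(-28, Mul(-1, 35)), Mul(-1, -153)) = Add(Add(-28, -35), 153) = Add(-63, 153) = 90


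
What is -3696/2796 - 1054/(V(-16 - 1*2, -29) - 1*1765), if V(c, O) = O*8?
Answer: -369494/465301 ≈ -0.79410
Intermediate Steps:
V(c, O) = 8*O
-3696/2796 - 1054/(V(-16 - 1*2, -29) - 1*1765) = -3696/2796 - 1054/(8*(-29) - 1*1765) = -3696*1/2796 - 1054/(-232 - 1765) = -308/233 - 1054/(-1997) = -308/233 - 1054*(-1/1997) = -308/233 + 1054/1997 = -369494/465301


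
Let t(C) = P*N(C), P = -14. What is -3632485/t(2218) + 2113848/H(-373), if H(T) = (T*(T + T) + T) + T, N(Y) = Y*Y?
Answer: 6108159238927/796382384168 ≈ 7.6699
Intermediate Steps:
N(Y) = Y²
H(T) = 2*T + 2*T² (H(T) = (T*(2*T) + T) + T = (2*T² + T) + T = (T + 2*T²) + T = 2*T + 2*T²)
t(C) = -14*C²
-3632485/t(2218) + 2113848/H(-373) = -3632485/((-14*2218²)) + 2113848/((2*(-373)*(1 - 373))) = -3632485/((-14*4919524)) + 2113848/((2*(-373)*(-372))) = -3632485/(-68873336) + 2113848/277512 = -3632485*(-1/68873336) + 2113848*(1/277512) = 3632485/68873336 + 88077/11563 = 6108159238927/796382384168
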